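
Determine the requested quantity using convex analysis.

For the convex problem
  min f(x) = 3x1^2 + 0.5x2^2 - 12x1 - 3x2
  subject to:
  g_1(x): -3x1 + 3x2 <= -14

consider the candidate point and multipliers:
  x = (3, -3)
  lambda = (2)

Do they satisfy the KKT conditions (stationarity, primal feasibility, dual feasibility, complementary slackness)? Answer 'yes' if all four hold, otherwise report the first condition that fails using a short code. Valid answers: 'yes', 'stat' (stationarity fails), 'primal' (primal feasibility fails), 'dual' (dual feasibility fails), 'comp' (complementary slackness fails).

Gradient of f: grad f(x) = Q x + c = (6, -6)
Constraint values g_i(x) = a_i^T x - b_i:
  g_1((3, -3)) = -4
Stationarity residual: grad f(x) + sum_i lambda_i a_i = (0, 0)
  -> stationarity OK
Primal feasibility (all g_i <= 0): OK
Dual feasibility (all lambda_i >= 0): OK
Complementary slackness (lambda_i * g_i(x) = 0 for all i): FAILS

Verdict: the first failing condition is complementary_slackness -> comp.

comp


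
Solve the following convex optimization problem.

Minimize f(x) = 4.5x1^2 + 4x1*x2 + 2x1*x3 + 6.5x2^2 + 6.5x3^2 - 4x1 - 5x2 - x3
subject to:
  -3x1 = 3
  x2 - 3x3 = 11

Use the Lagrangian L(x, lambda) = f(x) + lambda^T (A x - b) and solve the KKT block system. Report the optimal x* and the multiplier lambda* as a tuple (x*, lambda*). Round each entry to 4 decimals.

Form the Lagrangian:
  L(x, lambda) = (1/2) x^T Q x + c^T x + lambda^T (A x - b)
Stationarity (grad_x L = 0): Q x + c + A^T lambda = 0.
Primal feasibility: A x = b.

This gives the KKT block system:
  [ Q   A^T ] [ x     ]   [-c ]
  [ A    0  ] [ lambda ] = [ b ]

Solving the linear system:
  x*      = (-1, 1.7923, -3.0692)
  lambda* = (-3.9897, -14.3)
  f(x*)   = 83.6885

x* = (-1, 1.7923, -3.0692), lambda* = (-3.9897, -14.3)


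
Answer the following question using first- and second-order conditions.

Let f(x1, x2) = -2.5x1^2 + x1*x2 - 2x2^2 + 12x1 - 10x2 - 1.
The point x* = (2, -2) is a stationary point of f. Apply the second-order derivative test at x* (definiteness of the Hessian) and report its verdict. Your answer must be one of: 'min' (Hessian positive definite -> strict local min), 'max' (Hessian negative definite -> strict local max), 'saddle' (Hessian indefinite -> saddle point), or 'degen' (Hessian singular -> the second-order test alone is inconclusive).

Compute the Hessian H = grad^2 f:
  H = [[-5, 1], [1, -4]]
Verify stationarity: grad f(x*) = H x* + g = (0, 0).
Eigenvalues of H: -5.618, -3.382.
Both eigenvalues < 0, so H is negative definite -> x* is a strict local max.

max


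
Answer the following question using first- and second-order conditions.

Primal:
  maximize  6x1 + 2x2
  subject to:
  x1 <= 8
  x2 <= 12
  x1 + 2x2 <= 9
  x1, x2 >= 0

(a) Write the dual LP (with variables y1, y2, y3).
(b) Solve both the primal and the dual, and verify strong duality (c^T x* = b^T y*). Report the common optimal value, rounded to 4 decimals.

The standard primal-dual pair for 'max c^T x s.t. A x <= b, x >= 0' is:
  Dual:  min b^T y  s.t.  A^T y >= c,  y >= 0.

So the dual LP is:
  minimize  8y1 + 12y2 + 9y3
  subject to:
    y1 + y3 >= 6
    y2 + 2y3 >= 2
    y1, y2, y3 >= 0

Solving the primal: x* = (8, 0.5).
  primal value c^T x* = 49.
Solving the dual: y* = (5, 0, 1).
  dual value b^T y* = 49.
Strong duality: c^T x* = b^T y*. Confirmed.

49


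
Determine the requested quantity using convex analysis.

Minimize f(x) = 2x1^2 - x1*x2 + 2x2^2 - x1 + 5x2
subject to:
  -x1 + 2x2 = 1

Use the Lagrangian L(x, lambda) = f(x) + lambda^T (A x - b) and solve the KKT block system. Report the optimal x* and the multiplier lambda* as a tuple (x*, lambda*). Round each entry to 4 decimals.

Form the Lagrangian:
  L(x, lambda) = (1/2) x^T Q x + c^T x + lambda^T (A x - b)
Stationarity (grad_x L = 0): Q x + c + A^T lambda = 0.
Primal feasibility: A x = b.

This gives the KKT block system:
  [ Q   A^T ] [ x     ]   [-c ]
  [ A    0  ] [ lambda ] = [ b ]

Solving the linear system:
  x*      = (-0.5, 0.25)
  lambda* = (-3.25)
  f(x*)   = 2.5

x* = (-0.5, 0.25), lambda* = (-3.25)


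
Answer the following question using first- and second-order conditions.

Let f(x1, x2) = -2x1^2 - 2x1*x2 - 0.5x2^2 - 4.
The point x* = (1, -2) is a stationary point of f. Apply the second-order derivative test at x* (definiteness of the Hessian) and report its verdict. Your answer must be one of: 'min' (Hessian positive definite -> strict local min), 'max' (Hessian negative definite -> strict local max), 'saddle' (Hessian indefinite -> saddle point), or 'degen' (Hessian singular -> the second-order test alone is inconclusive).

Compute the Hessian H = grad^2 f:
  H = [[-4, -2], [-2, -1]]
Verify stationarity: grad f(x*) = H x* + g = (0, 0).
Eigenvalues of H: -5, 0.
H has a zero eigenvalue (singular; negative semidefinite but not definite), so H is neither positive definite, negative definite, nor indefinite. The second-order test alone is inconclusive -> degen.
(Indeed, f is constant along the null direction of H through x*, so x* is not a strict local extremum.)

degen


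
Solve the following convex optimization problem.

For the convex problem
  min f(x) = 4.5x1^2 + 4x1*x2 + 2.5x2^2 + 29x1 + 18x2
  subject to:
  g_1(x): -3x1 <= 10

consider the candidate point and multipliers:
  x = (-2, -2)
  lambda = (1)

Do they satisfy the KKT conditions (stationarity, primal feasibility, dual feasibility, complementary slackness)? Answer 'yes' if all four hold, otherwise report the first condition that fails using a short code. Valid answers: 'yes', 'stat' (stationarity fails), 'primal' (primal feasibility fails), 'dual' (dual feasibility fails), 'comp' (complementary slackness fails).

Gradient of f: grad f(x) = Q x + c = (3, 0)
Constraint values g_i(x) = a_i^T x - b_i:
  g_1((-2, -2)) = -4
Stationarity residual: grad f(x) + sum_i lambda_i a_i = (0, 0)
  -> stationarity OK
Primal feasibility (all g_i <= 0): OK
Dual feasibility (all lambda_i >= 0): OK
Complementary slackness (lambda_i * g_i(x) = 0 for all i): FAILS

Verdict: the first failing condition is complementary_slackness -> comp.

comp


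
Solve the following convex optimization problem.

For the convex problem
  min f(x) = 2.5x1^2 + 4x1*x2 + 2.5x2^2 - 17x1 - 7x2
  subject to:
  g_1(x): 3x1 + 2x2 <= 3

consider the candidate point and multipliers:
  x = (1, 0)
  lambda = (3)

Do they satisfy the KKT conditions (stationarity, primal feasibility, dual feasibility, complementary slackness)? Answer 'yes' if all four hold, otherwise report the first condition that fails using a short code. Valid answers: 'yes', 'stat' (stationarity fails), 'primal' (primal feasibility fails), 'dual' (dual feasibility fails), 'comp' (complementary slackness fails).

Gradient of f: grad f(x) = Q x + c = (-12, -3)
Constraint values g_i(x) = a_i^T x - b_i:
  g_1((1, 0)) = 0
Stationarity residual: grad f(x) + sum_i lambda_i a_i = (-3, 3)
  -> stationarity FAILS
Primal feasibility (all g_i <= 0): OK
Dual feasibility (all lambda_i >= 0): OK
Complementary slackness (lambda_i * g_i(x) = 0 for all i): OK

Verdict: the first failing condition is stationarity -> stat.

stat


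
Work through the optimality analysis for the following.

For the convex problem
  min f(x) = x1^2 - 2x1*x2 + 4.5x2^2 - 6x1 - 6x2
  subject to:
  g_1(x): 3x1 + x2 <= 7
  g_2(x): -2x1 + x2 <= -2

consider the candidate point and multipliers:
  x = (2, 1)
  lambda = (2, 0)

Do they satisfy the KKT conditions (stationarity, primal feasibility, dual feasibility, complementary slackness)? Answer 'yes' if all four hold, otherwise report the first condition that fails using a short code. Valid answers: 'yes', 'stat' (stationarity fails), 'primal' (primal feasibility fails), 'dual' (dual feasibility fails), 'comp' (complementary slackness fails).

Gradient of f: grad f(x) = Q x + c = (-4, -1)
Constraint values g_i(x) = a_i^T x - b_i:
  g_1((2, 1)) = 0
  g_2((2, 1)) = -1
Stationarity residual: grad f(x) + sum_i lambda_i a_i = (2, 1)
  -> stationarity FAILS
Primal feasibility (all g_i <= 0): OK
Dual feasibility (all lambda_i >= 0): OK
Complementary slackness (lambda_i * g_i(x) = 0 for all i): OK

Verdict: the first failing condition is stationarity -> stat.

stat


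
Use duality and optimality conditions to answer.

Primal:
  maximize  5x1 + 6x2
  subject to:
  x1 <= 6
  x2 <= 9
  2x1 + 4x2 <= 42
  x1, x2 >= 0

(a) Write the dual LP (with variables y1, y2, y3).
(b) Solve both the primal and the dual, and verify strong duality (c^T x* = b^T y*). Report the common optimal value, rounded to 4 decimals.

The standard primal-dual pair for 'max c^T x s.t. A x <= b, x >= 0' is:
  Dual:  min b^T y  s.t.  A^T y >= c,  y >= 0.

So the dual LP is:
  minimize  6y1 + 9y2 + 42y3
  subject to:
    y1 + 2y3 >= 5
    y2 + 4y3 >= 6
    y1, y2, y3 >= 0

Solving the primal: x* = (6, 7.5).
  primal value c^T x* = 75.
Solving the dual: y* = (2, 0, 1.5).
  dual value b^T y* = 75.
Strong duality: c^T x* = b^T y*. Confirmed.

75


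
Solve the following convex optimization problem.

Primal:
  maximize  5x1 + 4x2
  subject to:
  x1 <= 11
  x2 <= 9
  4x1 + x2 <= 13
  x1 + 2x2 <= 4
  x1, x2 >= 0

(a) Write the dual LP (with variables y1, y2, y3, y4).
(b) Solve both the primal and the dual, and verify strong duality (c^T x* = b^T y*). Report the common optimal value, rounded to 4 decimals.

The standard primal-dual pair for 'max c^T x s.t. A x <= b, x >= 0' is:
  Dual:  min b^T y  s.t.  A^T y >= c,  y >= 0.

So the dual LP is:
  minimize  11y1 + 9y2 + 13y3 + 4y4
  subject to:
    y1 + 4y3 + y4 >= 5
    y2 + y3 + 2y4 >= 4
    y1, y2, y3, y4 >= 0

Solving the primal: x* = (3.1429, 0.4286).
  primal value c^T x* = 17.4286.
Solving the dual: y* = (0, 0, 0.8571, 1.5714).
  dual value b^T y* = 17.4286.
Strong duality: c^T x* = b^T y*. Confirmed.

17.4286


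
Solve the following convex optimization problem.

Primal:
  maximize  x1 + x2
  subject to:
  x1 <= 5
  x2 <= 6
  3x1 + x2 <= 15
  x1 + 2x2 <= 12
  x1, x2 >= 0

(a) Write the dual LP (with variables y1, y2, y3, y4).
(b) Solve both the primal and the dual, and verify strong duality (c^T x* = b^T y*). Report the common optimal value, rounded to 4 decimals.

The standard primal-dual pair for 'max c^T x s.t. A x <= b, x >= 0' is:
  Dual:  min b^T y  s.t.  A^T y >= c,  y >= 0.

So the dual LP is:
  minimize  5y1 + 6y2 + 15y3 + 12y4
  subject to:
    y1 + 3y3 + y4 >= 1
    y2 + y3 + 2y4 >= 1
    y1, y2, y3, y4 >= 0

Solving the primal: x* = (3.6, 4.2).
  primal value c^T x* = 7.8.
Solving the dual: y* = (0, 0, 0.2, 0.4).
  dual value b^T y* = 7.8.
Strong duality: c^T x* = b^T y*. Confirmed.

7.8


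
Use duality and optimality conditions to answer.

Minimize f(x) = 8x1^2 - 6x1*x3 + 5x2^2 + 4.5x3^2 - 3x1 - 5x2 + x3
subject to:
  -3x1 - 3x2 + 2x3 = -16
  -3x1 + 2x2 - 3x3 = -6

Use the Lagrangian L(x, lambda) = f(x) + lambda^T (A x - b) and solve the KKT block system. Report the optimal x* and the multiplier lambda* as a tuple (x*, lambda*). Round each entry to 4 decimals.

Form the Lagrangian:
  L(x, lambda) = (1/2) x^T Q x + c^T x + lambda^T (A x - b)
Stationarity (grad_x L = 0): Q x + c + A^T lambda = 0.
Primal feasibility: A x = b.

This gives the KKT block system:
  [ Q   A^T ] [ x     ]   [-c ]
  [ A    0  ] [ lambda ] = [ b ]

Solving the linear system:
  x*      = (3.0538, 2.8386, 0.8386)
  lambda* = (10.1211, 3.4888)
  f(x*)   = 80.1771

x* = (3.0538, 2.8386, 0.8386), lambda* = (10.1211, 3.4888)


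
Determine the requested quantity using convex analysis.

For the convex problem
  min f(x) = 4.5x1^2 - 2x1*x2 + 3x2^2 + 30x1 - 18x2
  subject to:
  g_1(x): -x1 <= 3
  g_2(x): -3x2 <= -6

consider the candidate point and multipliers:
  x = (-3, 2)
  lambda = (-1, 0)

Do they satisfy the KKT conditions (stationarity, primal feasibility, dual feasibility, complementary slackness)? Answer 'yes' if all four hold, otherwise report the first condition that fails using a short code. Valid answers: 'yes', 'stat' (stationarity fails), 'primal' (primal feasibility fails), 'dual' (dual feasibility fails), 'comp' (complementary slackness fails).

Gradient of f: grad f(x) = Q x + c = (-1, 0)
Constraint values g_i(x) = a_i^T x - b_i:
  g_1((-3, 2)) = 0
  g_2((-3, 2)) = 0
Stationarity residual: grad f(x) + sum_i lambda_i a_i = (0, 0)
  -> stationarity OK
Primal feasibility (all g_i <= 0): OK
Dual feasibility (all lambda_i >= 0): FAILS
Complementary slackness (lambda_i * g_i(x) = 0 for all i): OK

Verdict: the first failing condition is dual_feasibility -> dual.

dual


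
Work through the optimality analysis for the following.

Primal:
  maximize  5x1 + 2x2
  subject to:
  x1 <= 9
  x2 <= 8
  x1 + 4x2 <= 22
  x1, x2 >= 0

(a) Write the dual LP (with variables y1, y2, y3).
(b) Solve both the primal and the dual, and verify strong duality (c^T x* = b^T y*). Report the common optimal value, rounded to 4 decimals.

The standard primal-dual pair for 'max c^T x s.t. A x <= b, x >= 0' is:
  Dual:  min b^T y  s.t.  A^T y >= c,  y >= 0.

So the dual LP is:
  minimize  9y1 + 8y2 + 22y3
  subject to:
    y1 + y3 >= 5
    y2 + 4y3 >= 2
    y1, y2, y3 >= 0

Solving the primal: x* = (9, 3.25).
  primal value c^T x* = 51.5.
Solving the dual: y* = (4.5, 0, 0.5).
  dual value b^T y* = 51.5.
Strong duality: c^T x* = b^T y*. Confirmed.

51.5


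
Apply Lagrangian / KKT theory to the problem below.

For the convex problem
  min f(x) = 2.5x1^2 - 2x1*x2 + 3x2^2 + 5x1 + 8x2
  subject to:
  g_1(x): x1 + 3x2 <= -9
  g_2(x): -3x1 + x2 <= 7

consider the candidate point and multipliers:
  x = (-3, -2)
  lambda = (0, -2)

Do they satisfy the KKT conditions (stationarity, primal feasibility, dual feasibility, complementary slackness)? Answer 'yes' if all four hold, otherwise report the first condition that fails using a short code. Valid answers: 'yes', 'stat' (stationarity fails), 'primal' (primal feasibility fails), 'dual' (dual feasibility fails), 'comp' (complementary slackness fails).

Gradient of f: grad f(x) = Q x + c = (-6, 2)
Constraint values g_i(x) = a_i^T x - b_i:
  g_1((-3, -2)) = 0
  g_2((-3, -2)) = 0
Stationarity residual: grad f(x) + sum_i lambda_i a_i = (0, 0)
  -> stationarity OK
Primal feasibility (all g_i <= 0): OK
Dual feasibility (all lambda_i >= 0): FAILS
Complementary slackness (lambda_i * g_i(x) = 0 for all i): OK

Verdict: the first failing condition is dual_feasibility -> dual.

dual


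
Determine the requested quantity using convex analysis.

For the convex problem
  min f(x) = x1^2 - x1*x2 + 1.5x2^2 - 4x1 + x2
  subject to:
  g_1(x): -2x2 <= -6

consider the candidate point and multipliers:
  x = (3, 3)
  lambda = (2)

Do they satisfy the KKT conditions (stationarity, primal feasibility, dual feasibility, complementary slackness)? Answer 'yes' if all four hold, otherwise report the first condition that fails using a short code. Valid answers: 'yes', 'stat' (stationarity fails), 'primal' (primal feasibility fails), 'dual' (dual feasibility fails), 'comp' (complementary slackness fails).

Gradient of f: grad f(x) = Q x + c = (-1, 7)
Constraint values g_i(x) = a_i^T x - b_i:
  g_1((3, 3)) = 0
Stationarity residual: grad f(x) + sum_i lambda_i a_i = (-1, 3)
  -> stationarity FAILS
Primal feasibility (all g_i <= 0): OK
Dual feasibility (all lambda_i >= 0): OK
Complementary slackness (lambda_i * g_i(x) = 0 for all i): OK

Verdict: the first failing condition is stationarity -> stat.

stat


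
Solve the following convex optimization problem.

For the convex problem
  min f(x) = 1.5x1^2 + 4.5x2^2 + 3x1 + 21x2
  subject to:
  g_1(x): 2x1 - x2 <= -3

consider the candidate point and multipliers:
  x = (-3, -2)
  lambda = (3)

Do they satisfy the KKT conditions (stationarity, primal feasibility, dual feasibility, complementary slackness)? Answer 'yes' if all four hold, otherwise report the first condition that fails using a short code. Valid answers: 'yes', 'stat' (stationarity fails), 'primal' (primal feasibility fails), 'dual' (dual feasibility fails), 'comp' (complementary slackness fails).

Gradient of f: grad f(x) = Q x + c = (-6, 3)
Constraint values g_i(x) = a_i^T x - b_i:
  g_1((-3, -2)) = -1
Stationarity residual: grad f(x) + sum_i lambda_i a_i = (0, 0)
  -> stationarity OK
Primal feasibility (all g_i <= 0): OK
Dual feasibility (all lambda_i >= 0): OK
Complementary slackness (lambda_i * g_i(x) = 0 for all i): FAILS

Verdict: the first failing condition is complementary_slackness -> comp.

comp


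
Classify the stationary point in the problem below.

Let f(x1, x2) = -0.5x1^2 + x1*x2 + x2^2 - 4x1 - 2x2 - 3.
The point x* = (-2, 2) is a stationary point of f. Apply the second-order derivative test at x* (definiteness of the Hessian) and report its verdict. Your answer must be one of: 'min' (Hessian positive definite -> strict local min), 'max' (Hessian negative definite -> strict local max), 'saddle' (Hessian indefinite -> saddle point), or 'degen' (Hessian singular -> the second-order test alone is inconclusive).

Compute the Hessian H = grad^2 f:
  H = [[-1, 1], [1, 2]]
Verify stationarity: grad f(x*) = H x* + g = (0, 0).
Eigenvalues of H: -1.3028, 2.3028.
Eigenvalues have mixed signs, so H is indefinite -> x* is a saddle point.

saddle


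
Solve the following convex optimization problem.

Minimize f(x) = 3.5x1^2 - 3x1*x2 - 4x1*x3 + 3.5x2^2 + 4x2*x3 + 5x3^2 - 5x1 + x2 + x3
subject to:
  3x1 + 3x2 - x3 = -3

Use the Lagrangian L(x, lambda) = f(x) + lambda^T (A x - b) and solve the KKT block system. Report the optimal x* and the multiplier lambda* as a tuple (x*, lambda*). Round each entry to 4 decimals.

Form the Lagrangian:
  L(x, lambda) = (1/2) x^T Q x + c^T x + lambda^T (A x - b)
Stationarity (grad_x L = 0): Q x + c + A^T lambda = 0.
Primal feasibility: A x = b.

This gives the KKT block system:
  [ Q   A^T ] [ x     ]   [-c ]
  [ A    0  ] [ lambda ] = [ b ]

Solving the linear system:
  x*      = (0.0206, -0.8908, 0.3892)
  lambda* = (1.2468)
  f(x*)   = 1.568

x* = (0.0206, -0.8908, 0.3892), lambda* = (1.2468)


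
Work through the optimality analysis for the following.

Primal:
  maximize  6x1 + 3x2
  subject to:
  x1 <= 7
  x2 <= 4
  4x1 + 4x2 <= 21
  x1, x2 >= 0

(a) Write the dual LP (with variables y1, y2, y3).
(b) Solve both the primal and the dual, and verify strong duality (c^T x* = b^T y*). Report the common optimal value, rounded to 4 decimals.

The standard primal-dual pair for 'max c^T x s.t. A x <= b, x >= 0' is:
  Dual:  min b^T y  s.t.  A^T y >= c,  y >= 0.

So the dual LP is:
  minimize  7y1 + 4y2 + 21y3
  subject to:
    y1 + 4y3 >= 6
    y2 + 4y3 >= 3
    y1, y2, y3 >= 0

Solving the primal: x* = (5.25, 0).
  primal value c^T x* = 31.5.
Solving the dual: y* = (0, 0, 1.5).
  dual value b^T y* = 31.5.
Strong duality: c^T x* = b^T y*. Confirmed.

31.5


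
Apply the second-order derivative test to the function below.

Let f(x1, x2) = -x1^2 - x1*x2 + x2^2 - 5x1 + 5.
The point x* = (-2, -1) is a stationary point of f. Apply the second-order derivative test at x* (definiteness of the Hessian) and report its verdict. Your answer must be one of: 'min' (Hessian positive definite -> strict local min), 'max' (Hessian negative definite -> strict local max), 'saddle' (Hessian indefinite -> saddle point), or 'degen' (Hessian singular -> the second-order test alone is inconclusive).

Compute the Hessian H = grad^2 f:
  H = [[-2, -1], [-1, 2]]
Verify stationarity: grad f(x*) = H x* + g = (0, 0).
Eigenvalues of H: -2.2361, 2.2361.
Eigenvalues have mixed signs, so H is indefinite -> x* is a saddle point.

saddle


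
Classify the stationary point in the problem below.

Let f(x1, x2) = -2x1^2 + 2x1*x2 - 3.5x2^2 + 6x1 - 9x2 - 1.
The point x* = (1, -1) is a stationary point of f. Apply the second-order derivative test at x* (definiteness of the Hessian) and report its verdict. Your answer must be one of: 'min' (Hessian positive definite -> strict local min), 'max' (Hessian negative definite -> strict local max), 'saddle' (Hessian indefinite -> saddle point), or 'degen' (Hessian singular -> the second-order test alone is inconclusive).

Compute the Hessian H = grad^2 f:
  H = [[-4, 2], [2, -7]]
Verify stationarity: grad f(x*) = H x* + g = (0, 0).
Eigenvalues of H: -8, -3.
Both eigenvalues < 0, so H is negative definite -> x* is a strict local max.

max


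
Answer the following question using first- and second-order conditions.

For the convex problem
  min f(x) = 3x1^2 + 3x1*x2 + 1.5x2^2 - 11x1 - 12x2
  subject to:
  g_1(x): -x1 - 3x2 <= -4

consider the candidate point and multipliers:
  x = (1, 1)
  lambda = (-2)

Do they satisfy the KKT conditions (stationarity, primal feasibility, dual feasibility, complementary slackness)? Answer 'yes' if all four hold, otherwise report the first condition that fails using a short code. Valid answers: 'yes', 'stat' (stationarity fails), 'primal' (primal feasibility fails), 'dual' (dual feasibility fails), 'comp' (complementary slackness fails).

Gradient of f: grad f(x) = Q x + c = (-2, -6)
Constraint values g_i(x) = a_i^T x - b_i:
  g_1((1, 1)) = 0
Stationarity residual: grad f(x) + sum_i lambda_i a_i = (0, 0)
  -> stationarity OK
Primal feasibility (all g_i <= 0): OK
Dual feasibility (all lambda_i >= 0): FAILS
Complementary slackness (lambda_i * g_i(x) = 0 for all i): OK

Verdict: the first failing condition is dual_feasibility -> dual.

dual


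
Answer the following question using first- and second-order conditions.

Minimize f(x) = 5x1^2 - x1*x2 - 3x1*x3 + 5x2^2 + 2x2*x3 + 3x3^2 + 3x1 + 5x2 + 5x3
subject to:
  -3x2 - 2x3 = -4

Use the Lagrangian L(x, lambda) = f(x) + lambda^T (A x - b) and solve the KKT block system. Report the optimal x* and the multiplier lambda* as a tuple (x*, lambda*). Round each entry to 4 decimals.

Form the Lagrangian:
  L(x, lambda) = (1/2) x^T Q x + c^T x + lambda^T (A x - b)
Stationarity (grad_x L = 0): Q x + c + A^T lambda = 0.
Primal feasibility: A x = b.

This gives the KKT block system:
  [ Q   A^T ] [ x     ]   [-c ]
  [ A    0  ] [ lambda ] = [ b ]

Solving the linear system:
  x*      = (-0.0323, 0.9493, 0.576)
  lambda* = (5.2258)
  f(x*)   = 14.2166

x* = (-0.0323, 0.9493, 0.576), lambda* = (5.2258)


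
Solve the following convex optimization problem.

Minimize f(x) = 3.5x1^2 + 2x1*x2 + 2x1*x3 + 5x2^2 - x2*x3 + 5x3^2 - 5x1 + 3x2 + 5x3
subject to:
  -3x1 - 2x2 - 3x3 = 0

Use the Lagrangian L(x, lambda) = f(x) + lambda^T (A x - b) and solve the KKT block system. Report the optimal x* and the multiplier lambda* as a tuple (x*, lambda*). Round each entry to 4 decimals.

Form the Lagrangian:
  L(x, lambda) = (1/2) x^T Q x + c^T x + lambda^T (A x - b)
Stationarity (grad_x L = 0): Q x + c + A^T lambda = 0.
Primal feasibility: A x = b.

This gives the KKT block system:
  [ Q   A^T ] [ x     ]   [-c ]
  [ A    0  ] [ lambda ] = [ b ]

Solving the linear system:
  x*      = (1.1425, -0.5823, -0.7543)
  lambda* = (0.1081)
  f(x*)   = -5.6155

x* = (1.1425, -0.5823, -0.7543), lambda* = (0.1081)


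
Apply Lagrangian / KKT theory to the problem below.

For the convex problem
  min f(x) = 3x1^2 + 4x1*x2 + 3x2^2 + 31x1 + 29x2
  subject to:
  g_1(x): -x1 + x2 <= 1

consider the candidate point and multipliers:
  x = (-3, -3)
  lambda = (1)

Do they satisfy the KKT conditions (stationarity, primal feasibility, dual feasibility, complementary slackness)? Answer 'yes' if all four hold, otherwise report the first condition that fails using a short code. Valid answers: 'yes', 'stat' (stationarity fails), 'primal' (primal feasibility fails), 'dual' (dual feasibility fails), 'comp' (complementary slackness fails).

Gradient of f: grad f(x) = Q x + c = (1, -1)
Constraint values g_i(x) = a_i^T x - b_i:
  g_1((-3, -3)) = -1
Stationarity residual: grad f(x) + sum_i lambda_i a_i = (0, 0)
  -> stationarity OK
Primal feasibility (all g_i <= 0): OK
Dual feasibility (all lambda_i >= 0): OK
Complementary slackness (lambda_i * g_i(x) = 0 for all i): FAILS

Verdict: the first failing condition is complementary_slackness -> comp.

comp


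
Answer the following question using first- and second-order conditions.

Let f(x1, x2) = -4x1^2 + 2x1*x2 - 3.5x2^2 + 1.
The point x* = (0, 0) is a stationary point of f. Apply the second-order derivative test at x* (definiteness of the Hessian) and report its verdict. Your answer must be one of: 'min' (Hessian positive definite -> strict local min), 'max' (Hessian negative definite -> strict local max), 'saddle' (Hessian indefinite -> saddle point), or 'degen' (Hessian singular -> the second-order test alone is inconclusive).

Compute the Hessian H = grad^2 f:
  H = [[-8, 2], [2, -7]]
Verify stationarity: grad f(x*) = H x* + g = (0, 0).
Eigenvalues of H: -9.5616, -5.4384.
Both eigenvalues < 0, so H is negative definite -> x* is a strict local max.

max


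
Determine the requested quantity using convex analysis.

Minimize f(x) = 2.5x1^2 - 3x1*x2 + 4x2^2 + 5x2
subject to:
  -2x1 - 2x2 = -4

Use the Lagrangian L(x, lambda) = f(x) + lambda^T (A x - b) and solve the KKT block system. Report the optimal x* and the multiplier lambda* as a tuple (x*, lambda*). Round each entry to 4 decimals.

Form the Lagrangian:
  L(x, lambda) = (1/2) x^T Q x + c^T x + lambda^T (A x - b)
Stationarity (grad_x L = 0): Q x + c + A^T lambda = 0.
Primal feasibility: A x = b.

This gives the KKT block system:
  [ Q   A^T ] [ x     ]   [-c ]
  [ A    0  ] [ lambda ] = [ b ]

Solving the linear system:
  x*      = (1.4211, 0.5789)
  lambda* = (2.6842)
  f(x*)   = 6.8158

x* = (1.4211, 0.5789), lambda* = (2.6842)


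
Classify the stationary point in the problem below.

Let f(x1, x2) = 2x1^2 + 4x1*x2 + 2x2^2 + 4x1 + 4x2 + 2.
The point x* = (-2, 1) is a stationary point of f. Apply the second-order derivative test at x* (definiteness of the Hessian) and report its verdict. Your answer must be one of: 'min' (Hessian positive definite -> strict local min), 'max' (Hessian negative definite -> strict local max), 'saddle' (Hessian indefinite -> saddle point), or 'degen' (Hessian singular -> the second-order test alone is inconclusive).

Compute the Hessian H = grad^2 f:
  H = [[4, 4], [4, 4]]
Verify stationarity: grad f(x*) = H x* + g = (0, 0).
Eigenvalues of H: 0, 8.
H has a zero eigenvalue (singular; positive semidefinite but not definite), so H is neither positive definite, negative definite, nor indefinite. The second-order test alone is inconclusive -> degen.
(Indeed, f is constant along the null direction of H through x*, so x* is not a strict local extremum.)

degen


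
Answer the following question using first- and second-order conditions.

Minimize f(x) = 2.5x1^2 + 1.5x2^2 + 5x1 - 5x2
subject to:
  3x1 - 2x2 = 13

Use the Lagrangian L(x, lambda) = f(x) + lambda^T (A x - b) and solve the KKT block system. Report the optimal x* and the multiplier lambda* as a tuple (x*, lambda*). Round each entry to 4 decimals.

Form the Lagrangian:
  L(x, lambda) = (1/2) x^T Q x + c^T x + lambda^T (A x - b)
Stationarity (grad_x L = 0): Q x + c + A^T lambda = 0.
Primal feasibility: A x = b.

This gives the KKT block system:
  [ Q   A^T ] [ x     ]   [-c ]
  [ A    0  ] [ lambda ] = [ b ]

Solving the linear system:
  x*      = (2.7021, -2.4468)
  lambda* = (-6.1702)
  f(x*)   = 52.9787

x* = (2.7021, -2.4468), lambda* = (-6.1702)


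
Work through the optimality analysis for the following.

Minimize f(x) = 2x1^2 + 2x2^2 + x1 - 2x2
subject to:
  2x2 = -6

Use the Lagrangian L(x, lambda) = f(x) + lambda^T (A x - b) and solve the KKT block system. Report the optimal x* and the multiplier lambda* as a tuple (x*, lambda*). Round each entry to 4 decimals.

Form the Lagrangian:
  L(x, lambda) = (1/2) x^T Q x + c^T x + lambda^T (A x - b)
Stationarity (grad_x L = 0): Q x + c + A^T lambda = 0.
Primal feasibility: A x = b.

This gives the KKT block system:
  [ Q   A^T ] [ x     ]   [-c ]
  [ A    0  ] [ lambda ] = [ b ]

Solving the linear system:
  x*      = (-0.25, -3)
  lambda* = (7)
  f(x*)   = 23.875

x* = (-0.25, -3), lambda* = (7)


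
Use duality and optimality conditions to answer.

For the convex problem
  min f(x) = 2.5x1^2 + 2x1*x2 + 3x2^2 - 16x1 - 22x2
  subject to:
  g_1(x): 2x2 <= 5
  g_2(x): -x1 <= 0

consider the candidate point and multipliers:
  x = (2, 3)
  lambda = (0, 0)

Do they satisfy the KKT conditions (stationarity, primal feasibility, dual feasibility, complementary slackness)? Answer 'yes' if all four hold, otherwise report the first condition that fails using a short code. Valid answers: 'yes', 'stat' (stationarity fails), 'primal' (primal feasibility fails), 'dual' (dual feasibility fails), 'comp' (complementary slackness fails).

Gradient of f: grad f(x) = Q x + c = (0, 0)
Constraint values g_i(x) = a_i^T x - b_i:
  g_1((2, 3)) = 1
  g_2((2, 3)) = -2
Stationarity residual: grad f(x) + sum_i lambda_i a_i = (0, 0)
  -> stationarity OK
Primal feasibility (all g_i <= 0): FAILS
Dual feasibility (all lambda_i >= 0): OK
Complementary slackness (lambda_i * g_i(x) = 0 for all i): OK

Verdict: the first failing condition is primal_feasibility -> primal.

primal


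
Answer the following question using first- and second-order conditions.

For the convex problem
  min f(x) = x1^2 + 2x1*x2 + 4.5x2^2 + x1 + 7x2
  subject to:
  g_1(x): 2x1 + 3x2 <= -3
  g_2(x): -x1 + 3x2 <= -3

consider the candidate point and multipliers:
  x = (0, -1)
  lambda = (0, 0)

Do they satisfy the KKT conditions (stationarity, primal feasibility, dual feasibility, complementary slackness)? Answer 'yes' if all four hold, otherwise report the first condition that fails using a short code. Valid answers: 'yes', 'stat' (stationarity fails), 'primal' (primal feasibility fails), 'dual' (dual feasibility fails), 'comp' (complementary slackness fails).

Gradient of f: grad f(x) = Q x + c = (-1, -2)
Constraint values g_i(x) = a_i^T x - b_i:
  g_1((0, -1)) = 0
  g_2((0, -1)) = 0
Stationarity residual: grad f(x) + sum_i lambda_i a_i = (-1, -2)
  -> stationarity FAILS
Primal feasibility (all g_i <= 0): OK
Dual feasibility (all lambda_i >= 0): OK
Complementary slackness (lambda_i * g_i(x) = 0 for all i): OK

Verdict: the first failing condition is stationarity -> stat.

stat


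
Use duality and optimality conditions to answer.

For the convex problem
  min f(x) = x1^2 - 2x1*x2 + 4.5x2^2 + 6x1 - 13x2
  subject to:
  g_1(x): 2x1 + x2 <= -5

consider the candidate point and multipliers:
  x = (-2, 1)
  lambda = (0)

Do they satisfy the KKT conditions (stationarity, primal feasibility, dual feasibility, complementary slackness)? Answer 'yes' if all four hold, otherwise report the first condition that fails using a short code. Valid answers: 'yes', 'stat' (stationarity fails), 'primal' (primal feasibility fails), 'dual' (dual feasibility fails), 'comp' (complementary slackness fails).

Gradient of f: grad f(x) = Q x + c = (0, 0)
Constraint values g_i(x) = a_i^T x - b_i:
  g_1((-2, 1)) = 2
Stationarity residual: grad f(x) + sum_i lambda_i a_i = (0, 0)
  -> stationarity OK
Primal feasibility (all g_i <= 0): FAILS
Dual feasibility (all lambda_i >= 0): OK
Complementary slackness (lambda_i * g_i(x) = 0 for all i): OK

Verdict: the first failing condition is primal_feasibility -> primal.

primal


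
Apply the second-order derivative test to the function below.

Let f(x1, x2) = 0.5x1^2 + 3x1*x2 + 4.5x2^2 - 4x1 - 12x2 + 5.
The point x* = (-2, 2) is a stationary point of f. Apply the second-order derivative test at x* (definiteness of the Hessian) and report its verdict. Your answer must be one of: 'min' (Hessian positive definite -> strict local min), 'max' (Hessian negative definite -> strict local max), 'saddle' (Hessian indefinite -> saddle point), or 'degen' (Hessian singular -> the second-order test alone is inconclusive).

Compute the Hessian H = grad^2 f:
  H = [[1, 3], [3, 9]]
Verify stationarity: grad f(x*) = H x* + g = (0, 0).
Eigenvalues of H: 0, 10.
H has a zero eigenvalue (singular; positive semidefinite but not definite), so H is neither positive definite, negative definite, nor indefinite. The second-order test alone is inconclusive -> degen.
(Indeed, f is constant along the null direction of H through x*, so x* is not a strict local extremum.)

degen


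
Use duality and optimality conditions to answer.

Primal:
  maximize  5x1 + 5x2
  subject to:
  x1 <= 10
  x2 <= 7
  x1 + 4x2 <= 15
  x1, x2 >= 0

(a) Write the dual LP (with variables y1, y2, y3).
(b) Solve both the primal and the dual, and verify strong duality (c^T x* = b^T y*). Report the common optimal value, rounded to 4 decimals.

The standard primal-dual pair for 'max c^T x s.t. A x <= b, x >= 0' is:
  Dual:  min b^T y  s.t.  A^T y >= c,  y >= 0.

So the dual LP is:
  minimize  10y1 + 7y2 + 15y3
  subject to:
    y1 + y3 >= 5
    y2 + 4y3 >= 5
    y1, y2, y3 >= 0

Solving the primal: x* = (10, 1.25).
  primal value c^T x* = 56.25.
Solving the dual: y* = (3.75, 0, 1.25).
  dual value b^T y* = 56.25.
Strong duality: c^T x* = b^T y*. Confirmed.

56.25


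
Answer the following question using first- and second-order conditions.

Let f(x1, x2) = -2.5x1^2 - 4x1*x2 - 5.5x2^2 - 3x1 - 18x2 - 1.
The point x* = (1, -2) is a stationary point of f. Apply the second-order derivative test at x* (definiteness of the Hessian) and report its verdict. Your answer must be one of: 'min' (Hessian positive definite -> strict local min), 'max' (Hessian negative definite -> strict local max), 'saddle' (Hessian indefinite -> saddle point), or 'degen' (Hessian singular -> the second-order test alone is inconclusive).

Compute the Hessian H = grad^2 f:
  H = [[-5, -4], [-4, -11]]
Verify stationarity: grad f(x*) = H x* + g = (0, 0).
Eigenvalues of H: -13, -3.
Both eigenvalues < 0, so H is negative definite -> x* is a strict local max.

max


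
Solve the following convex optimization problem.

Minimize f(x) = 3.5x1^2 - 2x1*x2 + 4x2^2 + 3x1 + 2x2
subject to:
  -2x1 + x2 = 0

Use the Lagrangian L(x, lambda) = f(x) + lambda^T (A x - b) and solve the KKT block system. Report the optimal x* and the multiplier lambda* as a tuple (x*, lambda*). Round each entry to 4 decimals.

Form the Lagrangian:
  L(x, lambda) = (1/2) x^T Q x + c^T x + lambda^T (A x - b)
Stationarity (grad_x L = 0): Q x + c + A^T lambda = 0.
Primal feasibility: A x = b.

This gives the KKT block system:
  [ Q   A^T ] [ x     ]   [-c ]
  [ A    0  ] [ lambda ] = [ b ]

Solving the linear system:
  x*      = (-0.2258, -0.4516)
  lambda* = (1.1613)
  f(x*)   = -0.7903

x* = (-0.2258, -0.4516), lambda* = (1.1613)


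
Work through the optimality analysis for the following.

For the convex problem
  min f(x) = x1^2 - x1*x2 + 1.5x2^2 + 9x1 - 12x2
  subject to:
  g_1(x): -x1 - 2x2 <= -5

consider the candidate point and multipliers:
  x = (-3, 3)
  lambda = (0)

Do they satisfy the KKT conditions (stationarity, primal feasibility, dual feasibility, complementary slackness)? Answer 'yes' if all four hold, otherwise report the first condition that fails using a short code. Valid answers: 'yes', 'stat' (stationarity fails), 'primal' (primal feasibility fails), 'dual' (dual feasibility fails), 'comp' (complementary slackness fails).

Gradient of f: grad f(x) = Q x + c = (0, 0)
Constraint values g_i(x) = a_i^T x - b_i:
  g_1((-3, 3)) = 2
Stationarity residual: grad f(x) + sum_i lambda_i a_i = (0, 0)
  -> stationarity OK
Primal feasibility (all g_i <= 0): FAILS
Dual feasibility (all lambda_i >= 0): OK
Complementary slackness (lambda_i * g_i(x) = 0 for all i): OK

Verdict: the first failing condition is primal_feasibility -> primal.

primal


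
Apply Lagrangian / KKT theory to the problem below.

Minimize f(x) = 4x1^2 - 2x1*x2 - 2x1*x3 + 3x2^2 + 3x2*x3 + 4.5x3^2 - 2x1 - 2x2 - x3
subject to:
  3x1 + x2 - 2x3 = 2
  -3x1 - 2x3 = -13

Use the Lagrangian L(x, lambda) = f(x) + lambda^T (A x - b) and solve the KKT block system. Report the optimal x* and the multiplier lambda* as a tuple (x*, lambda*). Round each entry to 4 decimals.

Form the Lagrangian:
  L(x, lambda) = (1/2) x^T Q x + c^T x + lambda^T (A x - b)
Stationarity (grad_x L = 0): Q x + c + A^T lambda = 0.
Primal feasibility: A x = b.

This gives the KKT block system:
  [ Q   A^T ] [ x     ]   [-c ]
  [ A    0  ] [ lambda ] = [ b ]

Solving the linear system:
  x*      = (2.5704, -0.4227, 2.6443)
  lambda* = (1.7441, 6.4509)
  f(x*)   = 36.7167

x* = (2.5704, -0.4227, 2.6443), lambda* = (1.7441, 6.4509)


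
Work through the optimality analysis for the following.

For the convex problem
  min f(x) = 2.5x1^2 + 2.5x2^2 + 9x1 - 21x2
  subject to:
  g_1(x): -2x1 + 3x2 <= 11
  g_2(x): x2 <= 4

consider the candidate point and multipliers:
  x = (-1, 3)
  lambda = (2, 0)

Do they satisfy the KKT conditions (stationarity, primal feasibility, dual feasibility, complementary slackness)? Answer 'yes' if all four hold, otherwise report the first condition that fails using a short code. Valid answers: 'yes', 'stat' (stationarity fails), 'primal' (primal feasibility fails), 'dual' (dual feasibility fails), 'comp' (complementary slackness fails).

Gradient of f: grad f(x) = Q x + c = (4, -6)
Constraint values g_i(x) = a_i^T x - b_i:
  g_1((-1, 3)) = 0
  g_2((-1, 3)) = -1
Stationarity residual: grad f(x) + sum_i lambda_i a_i = (0, 0)
  -> stationarity OK
Primal feasibility (all g_i <= 0): OK
Dual feasibility (all lambda_i >= 0): OK
Complementary slackness (lambda_i * g_i(x) = 0 for all i): OK

Verdict: yes, KKT holds.

yes


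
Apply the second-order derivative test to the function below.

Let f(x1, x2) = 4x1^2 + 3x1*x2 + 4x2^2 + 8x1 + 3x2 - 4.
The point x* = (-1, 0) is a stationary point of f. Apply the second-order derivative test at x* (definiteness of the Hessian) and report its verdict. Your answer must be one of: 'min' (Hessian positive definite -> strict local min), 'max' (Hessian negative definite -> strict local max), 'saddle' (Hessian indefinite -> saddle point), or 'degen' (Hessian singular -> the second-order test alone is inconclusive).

Compute the Hessian H = grad^2 f:
  H = [[8, 3], [3, 8]]
Verify stationarity: grad f(x*) = H x* + g = (0, 0).
Eigenvalues of H: 5, 11.
Both eigenvalues > 0, so H is positive definite -> x* is a strict local min.

min


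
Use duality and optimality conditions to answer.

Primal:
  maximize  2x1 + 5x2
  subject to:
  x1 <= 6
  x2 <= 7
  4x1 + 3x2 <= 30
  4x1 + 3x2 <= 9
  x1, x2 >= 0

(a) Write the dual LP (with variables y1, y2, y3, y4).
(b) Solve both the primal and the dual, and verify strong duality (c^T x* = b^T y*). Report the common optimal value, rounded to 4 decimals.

The standard primal-dual pair for 'max c^T x s.t. A x <= b, x >= 0' is:
  Dual:  min b^T y  s.t.  A^T y >= c,  y >= 0.

So the dual LP is:
  minimize  6y1 + 7y2 + 30y3 + 9y4
  subject to:
    y1 + 4y3 + 4y4 >= 2
    y2 + 3y3 + 3y4 >= 5
    y1, y2, y3, y4 >= 0

Solving the primal: x* = (0, 3).
  primal value c^T x* = 15.
Solving the dual: y* = (0, 0, 0, 1.6667).
  dual value b^T y* = 15.
Strong duality: c^T x* = b^T y*. Confirmed.

15


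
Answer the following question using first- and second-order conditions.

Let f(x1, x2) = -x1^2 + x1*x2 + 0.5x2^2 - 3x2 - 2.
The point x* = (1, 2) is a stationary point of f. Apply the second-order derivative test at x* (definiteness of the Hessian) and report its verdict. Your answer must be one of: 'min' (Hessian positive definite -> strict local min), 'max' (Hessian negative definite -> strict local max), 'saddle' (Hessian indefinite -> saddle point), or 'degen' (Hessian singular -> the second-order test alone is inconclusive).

Compute the Hessian H = grad^2 f:
  H = [[-2, 1], [1, 1]]
Verify stationarity: grad f(x*) = H x* + g = (0, 0).
Eigenvalues of H: -2.3028, 1.3028.
Eigenvalues have mixed signs, so H is indefinite -> x* is a saddle point.

saddle


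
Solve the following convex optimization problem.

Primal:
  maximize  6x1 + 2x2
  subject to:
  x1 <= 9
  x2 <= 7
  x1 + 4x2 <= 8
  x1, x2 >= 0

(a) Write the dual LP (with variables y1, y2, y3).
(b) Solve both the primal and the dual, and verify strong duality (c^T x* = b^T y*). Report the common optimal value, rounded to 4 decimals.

The standard primal-dual pair for 'max c^T x s.t. A x <= b, x >= 0' is:
  Dual:  min b^T y  s.t.  A^T y >= c,  y >= 0.

So the dual LP is:
  minimize  9y1 + 7y2 + 8y3
  subject to:
    y1 + y3 >= 6
    y2 + 4y3 >= 2
    y1, y2, y3 >= 0

Solving the primal: x* = (8, 0).
  primal value c^T x* = 48.
Solving the dual: y* = (0, 0, 6).
  dual value b^T y* = 48.
Strong duality: c^T x* = b^T y*. Confirmed.

48
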